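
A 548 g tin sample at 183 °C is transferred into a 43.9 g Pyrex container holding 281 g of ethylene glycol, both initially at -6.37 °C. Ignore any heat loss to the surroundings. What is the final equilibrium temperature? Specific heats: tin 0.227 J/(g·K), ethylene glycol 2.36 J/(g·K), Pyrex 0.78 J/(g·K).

T_f ≈ 22.3 °C

Taking heat into each body as positive, Σ m c ΔT = 0:
548×0.227×(T − 183) + 281×2.36×(T − (-6.37)) + 43.9×0.78×(T − (-6.37)) = 0
124.4(T − 183) + 663.16(T − (-6.37)) + 34.24(T − (-6.37)) = 0
821.8 T = 18322
T = 18322/821.8 ≈ 22.30 °C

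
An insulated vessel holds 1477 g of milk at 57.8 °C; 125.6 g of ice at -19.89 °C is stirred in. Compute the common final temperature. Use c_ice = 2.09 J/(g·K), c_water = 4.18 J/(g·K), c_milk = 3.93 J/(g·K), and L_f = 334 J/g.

T_f ≈ 45.6 °C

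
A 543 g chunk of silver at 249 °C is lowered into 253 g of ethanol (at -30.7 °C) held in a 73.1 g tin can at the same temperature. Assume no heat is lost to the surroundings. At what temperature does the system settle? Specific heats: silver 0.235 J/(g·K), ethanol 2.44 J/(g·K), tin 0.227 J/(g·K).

T_f ≈ 16.2 °C

Energy conservation, ΣQ = 0:
543*0.235*(T − 249) + 253*2.44*(T − (-30.7)) + 73.1*0.227*(T − (-30.7)) = 0
(127.6 + 617.32 + 16.59) T = 127.6*249 + 617.32*(-30.7) + 16.59*(-30.7)
T ≈ 16.17 °C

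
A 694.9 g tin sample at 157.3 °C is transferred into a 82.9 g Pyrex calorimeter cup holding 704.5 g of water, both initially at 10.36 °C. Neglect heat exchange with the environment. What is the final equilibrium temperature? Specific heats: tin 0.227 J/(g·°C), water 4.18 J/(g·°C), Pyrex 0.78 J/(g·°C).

With ΣQ=0 the equilibrium temperature is the m·c-weighted mean:
T_f = (157.74×157.3 + 2944.8×10.36 + 64.66×10.36) / (157.74 + 2944.8 + 64.66)
    = 55991 / 3167.2 ≈ 17.68 °C

T_f ≈ 17.7 °C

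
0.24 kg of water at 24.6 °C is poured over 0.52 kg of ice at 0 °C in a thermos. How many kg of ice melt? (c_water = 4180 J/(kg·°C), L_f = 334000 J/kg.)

m_melted ≈ 0.0739 kg

Cooling the water to 0 °C releases 0.24×4180×24.6 = 24679 J.
To melt every bit of ice: 0.52×334000 = 173680 J.
Since 24679 < 173680 J, not all the ice melts; equilibrium is at 0 °C.
m_melt = 24679 / L_f = 0.07389 kg.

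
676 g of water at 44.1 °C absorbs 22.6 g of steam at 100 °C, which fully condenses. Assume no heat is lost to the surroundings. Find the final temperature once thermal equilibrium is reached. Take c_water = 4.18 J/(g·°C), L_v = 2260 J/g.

Setting the total heat transfer to zero:
steam→water at 100 °C releases m L_v = 22.6×2260 = 51076; condensed water 100 °C→T: 94.47(T − 100); water warms: 676×4.18×(T − 44.1) = 2825.7(T − 44.1)
2920.1 T = 51076 + 9446.8 + 124612 = 185135
T ≈ 63.40 °C — below 100 °C, confirming all the steam condensed.

T_f ≈ 63.4 °C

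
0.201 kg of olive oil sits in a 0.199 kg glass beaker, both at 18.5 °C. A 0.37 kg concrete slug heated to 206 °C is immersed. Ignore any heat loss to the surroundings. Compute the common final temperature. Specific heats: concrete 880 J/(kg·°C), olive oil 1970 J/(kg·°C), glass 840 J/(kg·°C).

Energy conservation, ΣQ = 0:
0.37·880·(T − 206) + 0.201·1970·(T − 18.5) + 0.199·840·(T − 18.5) = 0
325.6(T − 206) + 395.97(T − 18.5) + 167.16(T − 18.5) = 0
(325.6 + 395.97 + 167.16) T = 325.6·206 + 395.97·18.5 + 167.16·18.5
T = 77492 / 888.73 = 87.2 °C

T_f ≈ 87.2 °C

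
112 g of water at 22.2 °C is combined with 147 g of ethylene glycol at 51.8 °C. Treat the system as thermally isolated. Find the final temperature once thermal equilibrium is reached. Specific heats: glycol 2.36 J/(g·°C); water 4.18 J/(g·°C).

T_f ≈ 34.8 °C

|Q_glycol| = |Q_water|:
147*2.36*(51.8 − T) = 112*4.18*(T − 22.2)
346.92(51.8 − T) = 468.16(T − 22.2)
815.08 T = 28364  ⇒  T ≈ 34.80 °C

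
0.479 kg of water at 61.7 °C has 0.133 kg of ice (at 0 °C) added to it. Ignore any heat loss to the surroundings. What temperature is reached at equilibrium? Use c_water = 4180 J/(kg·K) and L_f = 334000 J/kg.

T_f ≈ 30.9 °C

Conservation of energy gives ΣQ = 0:
melt ice: 0.133×334000 = 44422
  meltwater 0→T: 0.133×4180×T = 555.94 T
  water: 2002.2(T − 61.7)
2558.2 T = 123537 − 44422 = 79115
T ≈ 30.93 °C — above 0 °C, consistent with complete melting.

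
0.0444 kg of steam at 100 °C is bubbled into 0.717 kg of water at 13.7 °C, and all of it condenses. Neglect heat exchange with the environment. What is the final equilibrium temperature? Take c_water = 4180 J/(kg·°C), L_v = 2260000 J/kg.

Sum of m c ΔT and latent-heat terms is zero:
condense steam: −0.0444×2260000 = −100344; condensate cools 100→T: 0.0444×4180×(T − 100) = 185.59(T − 100); water warms: 0.717×4180×(T − 13.7) = 2997.1(T − 13.7)
3182.7 T = 100344 + 18559 + 41060 = 159963
T ≈ 50.26 °C (< 100 °C, so full condensation is consistent).

T_f ≈ 50.3 °C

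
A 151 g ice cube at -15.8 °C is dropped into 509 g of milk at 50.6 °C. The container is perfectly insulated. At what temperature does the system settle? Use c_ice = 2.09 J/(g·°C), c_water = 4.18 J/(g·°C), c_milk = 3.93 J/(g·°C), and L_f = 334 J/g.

Energy conservation, ΣQ = 0:
warm ice to 0 °C: 151·2.09·(0 − (-15.8)) = 4986.3; fusion: m_ice L_f = 151·334 = 50434; warm the meltwater: 631.18 T; milk: 2000.4(T − 50.6)
2631.6 T = 101219 − 55420 = 45798
T ≈ 17.40 °C (positive, so assuming full melt was valid).

T_f ≈ 17.4 °C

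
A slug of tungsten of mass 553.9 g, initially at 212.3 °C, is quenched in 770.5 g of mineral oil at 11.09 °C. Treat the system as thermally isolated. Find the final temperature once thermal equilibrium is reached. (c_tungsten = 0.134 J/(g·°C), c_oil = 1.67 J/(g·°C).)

T_f ≈ 22.1 °C

With ΣQ=0 the equilibrium temperature is the m·c-weighted mean:
T_f = (74.22*212.3 + 1286.7*11.09) / (74.22 + 1286.7)
    = 30027 / 1361 ≈ 22.06 °C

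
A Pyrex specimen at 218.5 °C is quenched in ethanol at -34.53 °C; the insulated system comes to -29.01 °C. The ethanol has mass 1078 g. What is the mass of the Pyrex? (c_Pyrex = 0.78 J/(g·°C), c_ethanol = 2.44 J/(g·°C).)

Heat lost by the Pyrex = heat gained by the ethanol:
m×0.78×(218.5 − -29.01) = 1078×2.44×(-29.01 − (-34.53))
193.06 m = 14519  ⇒  m ≈ 75.21 g

m ≈ 75.2 g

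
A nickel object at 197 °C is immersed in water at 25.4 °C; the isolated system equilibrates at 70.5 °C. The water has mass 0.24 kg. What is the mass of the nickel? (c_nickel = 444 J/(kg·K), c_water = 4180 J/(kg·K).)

m ≈ 0.806 kg

Energy conservation, ΣQ = 0:
m·444·(70.5 − 197) + 0.24·4180·(70.5 − 25.4) = 0
-56166 m = -45244
m = -45244/-56166 ≈ 0.8055 kg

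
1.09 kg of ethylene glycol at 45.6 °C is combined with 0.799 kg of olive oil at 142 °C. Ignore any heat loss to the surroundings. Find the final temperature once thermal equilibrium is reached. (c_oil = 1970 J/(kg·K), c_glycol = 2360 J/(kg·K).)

With ΣQ=0 the equilibrium temperature is the m·c-weighted mean:
T_f = (1574*142 + 2572.4*45.6) / (1574 + 2572.4)
    = 340814 / 4146.4 ≈ 82.19 °C

T_f ≈ 82.2 °C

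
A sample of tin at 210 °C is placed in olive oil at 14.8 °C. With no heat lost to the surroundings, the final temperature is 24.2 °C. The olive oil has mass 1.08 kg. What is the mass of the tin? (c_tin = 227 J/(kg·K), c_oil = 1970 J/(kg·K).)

m ≈ 0.474 kg

Heat gained plus heat lost sum to zero:
m·227·(24.2 − 210) + 1.08·1970·(24.2 − 14.8) = 0
-42177 m = -19999
m = -19999/-42177 ≈ 0.4742 kg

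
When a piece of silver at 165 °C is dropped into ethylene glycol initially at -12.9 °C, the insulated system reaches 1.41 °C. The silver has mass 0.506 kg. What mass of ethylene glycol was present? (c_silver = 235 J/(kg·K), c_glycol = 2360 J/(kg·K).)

m ≈ 0.576 kg

Heat lost by the silver = heat gained by the glycol:
0.506×235×(165 − 1.41) = m×2360×(1.41 − (-12.9))
33772 m = 19452  ⇒  m ≈ 0.576 kg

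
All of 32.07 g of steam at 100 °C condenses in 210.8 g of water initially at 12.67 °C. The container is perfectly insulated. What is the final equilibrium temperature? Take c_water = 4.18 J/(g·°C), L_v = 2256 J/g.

Taking heat into each body as positive, Σ m c ΔT = 0:
steam→water at 100 °C releases m L_v = 32.07·2256 = 72350; condensate cools 100→T: 32.07·4.18·(T − 100) = 134.05(T − 100); water warms: 210.8·4.18·(T − 12.67) = 881.14(T − 12.67)
1015.2 T = 72350 + 13405 + 11164 = 96919
T ≈ 95.47 °C, under the boiling point, so the assumption holds.

T_f ≈ 95.5 °C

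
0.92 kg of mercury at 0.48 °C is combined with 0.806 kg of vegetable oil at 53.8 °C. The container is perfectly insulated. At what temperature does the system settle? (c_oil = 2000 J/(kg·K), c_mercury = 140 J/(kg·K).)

|Q_oil| = |Q_mercury|:
0.806×2000×(53.8 − T) = 0.92×140×(T − 0.48)
1612(53.8 − T) = 128.8(T − 0.48)
1740.8 T = 86787  ⇒  T ≈ 49.85 °C

T_f ≈ 49.9 °C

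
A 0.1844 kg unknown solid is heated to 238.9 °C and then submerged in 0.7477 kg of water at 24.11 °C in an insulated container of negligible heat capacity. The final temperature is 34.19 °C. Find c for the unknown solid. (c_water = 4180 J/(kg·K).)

c ≈ 835 J/(kg·K)

Heat lost by the unknown solid = heat gained by the water:
0.1844·c·(238.9 − 34.19) = 0.7477·4180·(34.19 − 24.11)
37.75 c = 31504  ⇒  c ≈ 834.6 J/(kg·K)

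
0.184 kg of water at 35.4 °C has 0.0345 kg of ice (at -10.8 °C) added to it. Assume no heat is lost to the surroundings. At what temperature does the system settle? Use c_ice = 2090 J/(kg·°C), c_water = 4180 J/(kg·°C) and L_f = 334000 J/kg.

T_f ≈ 16.3 °C

Energy conservation, ΣQ = 0:
ice -10.8→0 °C: 0.0345×2090×10.8 = 778.73
  latent heat to melt: 0.0345×334000 = 11523
  meltwater 0→T: 0.0345×4180×T = 144.21 T
  water cools: 0.184×4180×(T − 35.4) = 769.12(T − 35.4)
913.33 T = 27227 − 12302 = 14925
T ≈ 16.34 °C (positive, so assuming full melt was valid).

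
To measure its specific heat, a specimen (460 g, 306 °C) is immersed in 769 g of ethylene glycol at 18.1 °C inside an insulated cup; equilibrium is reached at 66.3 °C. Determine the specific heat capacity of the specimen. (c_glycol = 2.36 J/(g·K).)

Taking heat into each body as positive, Σ m c ΔT = 0:
460·c·(66.3 − 306) + 769·2.36·(66.3 − 18.1) = 0
-110262 c = -87475
c = -87475/-110262 ≈ 0.7933 J/(g·K)

c ≈ 0.793 J/(g·K)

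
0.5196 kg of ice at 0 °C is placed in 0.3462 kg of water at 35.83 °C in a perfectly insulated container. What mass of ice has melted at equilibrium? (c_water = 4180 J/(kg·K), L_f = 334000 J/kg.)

Cooling the water to 0 °C releases 0.3462·4180·35.83 = 51850 J.
Melting all 0.5196 kg of ice would need 0.5196·334000 = 173546 J.
That's not enough to melt it all — equilibrium is at 0 °C with ice remaining.
m_melt = 51850 / L_f = 0.1552 kg.

m_melted ≈ 0.155 kg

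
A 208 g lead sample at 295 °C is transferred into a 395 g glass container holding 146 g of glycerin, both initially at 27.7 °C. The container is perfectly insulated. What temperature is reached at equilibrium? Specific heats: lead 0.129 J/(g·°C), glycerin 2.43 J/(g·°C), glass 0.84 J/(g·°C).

T_f ≈ 37.8 °C

Taking heat into each body as positive, Σ m c ΔT = 0:
208·0.129·(T − 295) + 146·2.43·(T − 27.7) + 395·0.84·(T − 27.7) = 0
(26.83 + 354.78 + 331.8) T = 26.83·295 + 354.78·27.7 + 331.8·27.7
T ≈ 37.75 °C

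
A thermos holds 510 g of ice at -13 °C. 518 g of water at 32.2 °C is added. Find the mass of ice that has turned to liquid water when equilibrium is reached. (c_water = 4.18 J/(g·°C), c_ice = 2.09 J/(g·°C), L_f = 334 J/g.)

Water can give up m c ΔT = 518·4.18·32.2 = 69721 J before reaching 0 °C.
Warming the ice to 0 °C takes 510·2.09·13 = 13857 J, leaving 55864 J for melting.
To melt every bit of ice: 510·334 = 170340 J.
Since 55864 < 170340 J, not all the ice melts; equilibrium is at 0 °C.
m_melt = 55864 / L_f = 167.3 g.

m_melted ≈ 167 g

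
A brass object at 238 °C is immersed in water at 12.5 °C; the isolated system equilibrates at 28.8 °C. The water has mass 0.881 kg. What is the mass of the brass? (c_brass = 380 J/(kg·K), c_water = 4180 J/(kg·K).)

Heat lost by the brass = heat gained by the water:
m×380×(238 − 28.8) = 0.881×4180×(28.8 − 12.5)
79496 m = 60026  ⇒  m ≈ 0.7551 kg

m ≈ 0.755 kg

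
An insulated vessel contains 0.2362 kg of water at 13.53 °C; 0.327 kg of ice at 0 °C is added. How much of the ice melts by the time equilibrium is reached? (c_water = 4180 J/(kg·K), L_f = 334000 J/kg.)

m_melted ≈ 0.04 kg

Water can give up m c ΔT = 0.2362·4180·13.53 = 13358 J before reaching 0 °C.
Fully melting the ice requires m_ice L_f = 0.327·334000 = 109218 J.
Since 13358 < 109218 J, not all the ice melts; equilibrium is at 0 °C.
Mass melted = 13358/334000 ≈ 0.04 kg.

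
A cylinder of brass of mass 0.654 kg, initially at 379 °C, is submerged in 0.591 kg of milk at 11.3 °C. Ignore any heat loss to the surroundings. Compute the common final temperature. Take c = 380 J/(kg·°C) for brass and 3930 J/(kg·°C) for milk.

T_f ≈ 46.8 °C

Setting the total heat transfer to zero:
0.654×380×(T − 379) + 0.591×3930×(T − 11.3) = 0
2571.1 T = 120435
T ≈ 46.84 °C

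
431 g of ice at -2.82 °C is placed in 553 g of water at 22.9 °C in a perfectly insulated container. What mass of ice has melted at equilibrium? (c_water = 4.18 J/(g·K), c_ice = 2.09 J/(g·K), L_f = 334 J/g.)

Heat available from the water dropping to 0 °C: 553·4.18·22.9 = 52934 J.
Warming the ice to 0 °C takes 431·2.09·2.82 = 2540.2 J, leaving 50394 J for melting.
To melt every bit of ice: 431·334 = 143954 J.
Since 50394 < 143954 J, not all the ice melts; equilibrium is at 0 °C.
m_melted·334 = 50394  ⇒  m_melted ≈ 150.9 g.

m_melted ≈ 151 g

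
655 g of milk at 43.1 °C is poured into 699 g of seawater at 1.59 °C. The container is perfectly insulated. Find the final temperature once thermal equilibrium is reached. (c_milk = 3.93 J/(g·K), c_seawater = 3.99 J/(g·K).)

Conservation of energy gives ΣQ = 0:
655×3.93×(T − 43.1) + 699×3.99×(T − 1.59) = 0
5363.2 T = 115380
T = 115380/5363.2 ≈ 21.51 °C

T_f ≈ 21.5 °C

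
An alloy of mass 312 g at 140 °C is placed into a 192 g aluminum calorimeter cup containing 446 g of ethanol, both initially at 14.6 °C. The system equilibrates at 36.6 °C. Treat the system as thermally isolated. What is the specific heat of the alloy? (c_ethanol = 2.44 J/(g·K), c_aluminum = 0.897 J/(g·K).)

c ≈ 0.86 J/(g·K)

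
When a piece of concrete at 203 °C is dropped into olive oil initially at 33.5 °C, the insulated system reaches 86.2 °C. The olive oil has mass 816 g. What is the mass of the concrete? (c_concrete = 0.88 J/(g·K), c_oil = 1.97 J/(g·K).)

m ≈ 824 g

Heat gained plus heat lost sum to zero:
m×0.88×(86.2 − 203) + 816×1.97×(86.2 − 33.5) = 0
-102.78 m = -84716
m = -84716/-102.78 ≈ 824.2 g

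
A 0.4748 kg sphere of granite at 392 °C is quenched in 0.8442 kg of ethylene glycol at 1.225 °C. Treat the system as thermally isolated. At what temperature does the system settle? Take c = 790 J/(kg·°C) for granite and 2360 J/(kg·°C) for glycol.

|Q_granite| = |Q_glycol|:
0.4748×790×(392 − T) = 0.8442×2360×(T − 1.225)
375.09(392 − T) = 1992.3(T − 1.225)
2367.4 T = 149477  ⇒  T ≈ 63.14 °C

T_f ≈ 63.1 °C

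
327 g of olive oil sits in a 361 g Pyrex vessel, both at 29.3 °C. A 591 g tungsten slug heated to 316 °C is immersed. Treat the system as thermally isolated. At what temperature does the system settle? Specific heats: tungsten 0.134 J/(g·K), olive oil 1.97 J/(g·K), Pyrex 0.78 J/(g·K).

T_f ≈ 51.9 °C

Conservation of energy gives ΣQ = 0:
591*0.134*(T − 316) + 327*1.97*(T − 29.3) + 361*0.78*(T − 29.3) = 0
79.19(T − 316) + 644.19(T − 29.3) + 281.58(T − 29.3) = 0
(79.19 + 644.19 + 281.58) T = 79.19*316 + 644.19*29.3 + 281.58*29.3
T = 52150/1005 ≈ 51.89 °C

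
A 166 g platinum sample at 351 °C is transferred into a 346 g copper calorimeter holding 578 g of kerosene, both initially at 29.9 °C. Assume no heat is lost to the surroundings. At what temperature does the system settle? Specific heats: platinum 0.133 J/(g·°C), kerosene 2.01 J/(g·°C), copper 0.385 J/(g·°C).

T_f ≈ 35.3 °C

Taking heat into each body as positive, Σ m c ΔT = 0:
166×0.133×(T − 351) + 578×2.01×(T − 29.9) + 346×0.385×(T − 29.9) = 0
1317.1 T = 46470
T = 46470 / 1317.1 = 35.3 °C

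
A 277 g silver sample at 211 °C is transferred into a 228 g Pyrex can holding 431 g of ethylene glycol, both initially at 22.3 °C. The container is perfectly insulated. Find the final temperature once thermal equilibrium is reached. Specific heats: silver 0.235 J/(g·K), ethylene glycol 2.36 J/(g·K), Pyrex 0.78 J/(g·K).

T_f ≈ 32.0 °C

With ΣQ=0 the equilibrium temperature is the m·c-weighted mean:
T_f = (65.09×211 + 1017.2×22.3 + 177.84×22.3) / (65.09 + 1017.2 + 177.84)
    = 40384 / 1260.1 ≈ 32.05 °C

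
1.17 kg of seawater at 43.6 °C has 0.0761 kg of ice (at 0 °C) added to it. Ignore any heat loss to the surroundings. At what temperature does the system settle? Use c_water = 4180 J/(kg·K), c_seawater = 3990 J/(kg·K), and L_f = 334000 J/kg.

T_f ≈ 35.7 °C

Taking heat into each body as positive, Σ m c ΔT = 0:
melt ice: 0.0761×334000 = 25417
  warm the meltwater: 318.1 T
  seawater cools: 1.17×3990×(T − 43.6) = 4668.3(T − 43.6)
4986.4 T = 203538 − 25417 = 178120
T ≈ 35.72 °C (positive, so assuming full melt was valid).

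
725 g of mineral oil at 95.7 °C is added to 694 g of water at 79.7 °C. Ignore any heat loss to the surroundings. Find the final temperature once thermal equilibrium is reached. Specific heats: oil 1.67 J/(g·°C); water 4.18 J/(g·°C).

T_f ≈ 84.4 °C

Setting the total heat transfer to zero:
725·1.67·(T − 95.7) + 694·4.18·(T − 79.7) = 0
1210.8(T − 95.7) + 2900.9(T − 79.7) = 0
(1210.8 + 2900.9) T = 1210.8·95.7 + 2900.9·79.7
T ≈ 84.41 °C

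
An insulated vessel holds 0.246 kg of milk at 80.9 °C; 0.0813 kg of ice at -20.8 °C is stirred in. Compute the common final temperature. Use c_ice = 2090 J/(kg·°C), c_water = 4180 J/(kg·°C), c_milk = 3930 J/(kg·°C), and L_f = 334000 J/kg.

T_f ≈ 36.4 °C

Setting the total heat transfer to zero:
ice -20.8→0 °C: 0.0813×2090×20.8 = 3534.3
  melt ice: 0.0813×334000 = 27154
  warm the meltwater: 339.83 T
  milk cools: 0.246×3930×(T − 80.9) = 966.78(T − 80.9)
1306.6 T = 78213 − 30688 = 47524
T ≈ 36.37 °C — above 0 °C, consistent with complete melting.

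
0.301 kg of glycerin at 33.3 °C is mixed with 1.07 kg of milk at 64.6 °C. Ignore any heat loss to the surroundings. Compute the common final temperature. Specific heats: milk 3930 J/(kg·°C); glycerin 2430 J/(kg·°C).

T_f is the heat-capacity-weighted average of the initial temperatures:
T_f = (4205.1·64.6 + 731.43·33.3) / (4205.1 + 731.43)
    = 296006 / 4936.5 ≈ 59.96 °C

T_f ≈ 60.0 °C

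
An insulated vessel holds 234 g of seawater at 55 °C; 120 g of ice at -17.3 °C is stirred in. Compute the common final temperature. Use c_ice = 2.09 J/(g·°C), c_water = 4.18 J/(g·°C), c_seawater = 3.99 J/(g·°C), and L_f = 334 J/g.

Sum of m c ΔT and latent-heat terms is zero:
warm ice to 0 °C: 120×2.09×(0 − (-17.3)) = 4338.8
  latent heat to melt: 120×334 = 40080
  meltwater 0→T: 120×4.18×T = 501.6 T
  seawater: 933.66(T − 55)
1435.3 T = 51351 − 44419 = 6932.5
T ≈ 4.83 °C (positive, so assuming full melt was valid).

T_f ≈ 4.8 °C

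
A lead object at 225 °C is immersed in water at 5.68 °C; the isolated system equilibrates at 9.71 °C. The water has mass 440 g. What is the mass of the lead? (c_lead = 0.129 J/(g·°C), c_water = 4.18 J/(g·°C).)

m ≈ 267 g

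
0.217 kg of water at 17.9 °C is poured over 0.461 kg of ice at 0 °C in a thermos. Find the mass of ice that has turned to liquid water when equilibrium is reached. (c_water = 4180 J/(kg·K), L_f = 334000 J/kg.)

m_melted ≈ 0.0486 kg

Cooling the water to 0 °C releases 0.217·4180·17.9 = 16236 J.
Fully melting the ice requires m_ice L_f = 0.461·334000 = 153974 J.
That's not enough to melt it all — equilibrium is at 0 °C with ice remaining.
m_melt = 16236 / L_f = 0.04861 kg.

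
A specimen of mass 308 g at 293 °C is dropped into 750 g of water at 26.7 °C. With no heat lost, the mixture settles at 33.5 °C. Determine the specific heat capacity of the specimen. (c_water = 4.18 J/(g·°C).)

c ≈ 0.267 J/(g·°C)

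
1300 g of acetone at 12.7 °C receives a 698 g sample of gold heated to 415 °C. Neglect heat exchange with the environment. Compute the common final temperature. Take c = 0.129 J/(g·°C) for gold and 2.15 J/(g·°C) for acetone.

|Q_gold| = |Q_acetone|:
698*0.129*(415 − T) = 1300*2.15*(T − 12.7)
90.04(415 − T) = 2795(T − 12.7)
2885 T = 72864  ⇒  T ≈ 25.26 °C

T_f ≈ 25.3 °C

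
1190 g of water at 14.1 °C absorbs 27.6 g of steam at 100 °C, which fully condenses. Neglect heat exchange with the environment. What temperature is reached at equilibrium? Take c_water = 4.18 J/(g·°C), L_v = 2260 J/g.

T_f ≈ 28.3 °C

Heat gained plus heat lost sum to zero:
steam→water at 100 °C releases m L_v = 27.6·2260 = 62376; condensate cools 100→T: 27.6·4.18·(T − 100) = 115.37(T − 100); water warms: 1190·4.18·(T − 14.1) = 4974.2(T − 14.1)
5089.6 T = 62376 + 11537 + 70136 = 144049
T ≈ 28.30 °C, under the boiling point, so the assumption holds.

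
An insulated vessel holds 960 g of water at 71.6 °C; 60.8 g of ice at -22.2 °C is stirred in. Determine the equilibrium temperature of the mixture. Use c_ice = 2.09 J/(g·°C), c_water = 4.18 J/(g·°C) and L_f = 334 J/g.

T_f ≈ 61.9 °C

Heat gained plus heat lost sum to zero:
ice -22.2→0 °C: 60.8·2.09·22.2 = 2821; melt ice: 60.8·334 = 20307; warm the meltwater: 254.14 T; water: 4012.8(T − 71.6)
4266.9 T = 287316 − 23128 = 264188
T ≈ 61.92 °C. Since T > 0 °C, the all-ice-melts assumption holds.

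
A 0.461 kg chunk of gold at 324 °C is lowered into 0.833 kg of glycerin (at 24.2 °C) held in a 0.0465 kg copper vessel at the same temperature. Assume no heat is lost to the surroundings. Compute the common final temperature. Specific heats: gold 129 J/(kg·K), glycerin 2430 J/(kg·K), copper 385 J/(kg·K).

Conservation of energy gives ΣQ = 0:
0.461·129·(T − 324) + 0.833·2430·(T − 24.2) + 0.0465·385·(T − 24.2) = 0
2101.6 T = 68687
T = 68687/2101.6 ≈ 32.68 °C

T_f ≈ 32.7 °C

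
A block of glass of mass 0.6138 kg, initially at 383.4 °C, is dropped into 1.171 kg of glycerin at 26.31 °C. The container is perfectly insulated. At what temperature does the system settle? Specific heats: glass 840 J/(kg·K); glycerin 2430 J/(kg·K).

T_f ≈ 81.1 °C

With ΣQ=0 the equilibrium temperature is the m·c-weighted mean:
T_f = (515.59*383.4 + 2845.5*26.31) / (515.59 + 2845.5)
    = 272544 / 3361.1 ≈ 81.09 °C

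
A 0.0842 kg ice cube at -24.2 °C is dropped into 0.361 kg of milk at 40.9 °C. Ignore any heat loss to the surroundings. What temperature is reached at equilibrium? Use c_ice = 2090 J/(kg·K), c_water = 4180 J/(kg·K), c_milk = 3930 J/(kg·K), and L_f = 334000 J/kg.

Sum of m c ΔT and latent-heat terms is zero:
ice -24.2→0 °C: 0.0842·2090·24.2 = 4258.7
  latent heat to melt: 0.0842·334000 = 28123
  warm the meltwater: 351.96 T
  milk: 1418.7(T − 40.9)
1770.7 T = 58026 − 32381 = 25645
T ≈ 14.48 °C. Since T > 0 °C, the all-ice-melts assumption holds.

T_f ≈ 14.5 °C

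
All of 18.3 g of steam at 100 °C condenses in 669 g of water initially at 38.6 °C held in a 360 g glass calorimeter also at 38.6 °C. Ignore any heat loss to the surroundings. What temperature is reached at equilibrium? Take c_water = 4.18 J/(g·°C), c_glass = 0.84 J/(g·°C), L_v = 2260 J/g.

T_f ≈ 53.1 °C

Setting the total heat transfer to zero:
steam→water at 100 °C releases m L_v = 18.3×2260 = 41358
  condensate cools 100→T: 18.3×4.18×(T − 100) = 76.49(T − 100)
  original water: 2796.4(T − 38.6)
  glass cup: 360×0.84×(T − 38.6) = 302.4(T − 38.6)
3175.3 T = 41358 + 7649.4 + 119614 = 168622
T ≈ 53.10 °C (< 100 °C, so full condensation is consistent).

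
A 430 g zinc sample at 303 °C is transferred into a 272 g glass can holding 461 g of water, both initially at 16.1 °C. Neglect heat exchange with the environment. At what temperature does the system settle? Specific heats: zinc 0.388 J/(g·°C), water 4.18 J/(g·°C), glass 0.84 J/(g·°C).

T_f ≈ 36.7 °C

Conservation of energy gives ΣQ = 0:
430·0.388·(T − 303) + 461·4.18·(T − 16.1) + 272·0.84·(T − 16.1) = 0
2322.3 T = 85255
T = 85255/2322.3 ≈ 36.71 °C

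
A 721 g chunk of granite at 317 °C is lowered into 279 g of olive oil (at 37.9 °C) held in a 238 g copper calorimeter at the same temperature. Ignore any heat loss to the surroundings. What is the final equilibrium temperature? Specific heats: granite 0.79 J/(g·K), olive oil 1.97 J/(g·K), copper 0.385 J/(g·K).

T_f ≈ 169.2 °C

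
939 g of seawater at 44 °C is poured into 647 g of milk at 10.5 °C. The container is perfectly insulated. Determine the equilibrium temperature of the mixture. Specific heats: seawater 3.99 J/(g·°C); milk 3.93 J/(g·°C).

T_f ≈ 30.5 °C

With ΣQ=0 the equilibrium temperature is the m·c-weighted mean:
T_f = (3746.6*44 + 2542.7*10.5) / (3746.6 + 2542.7)
    = 191549 / 6289.3 ≈ 30.46 °C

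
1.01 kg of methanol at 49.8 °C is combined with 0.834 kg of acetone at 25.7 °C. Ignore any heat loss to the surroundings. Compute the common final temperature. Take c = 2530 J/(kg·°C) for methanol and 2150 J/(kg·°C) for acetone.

Energy conservation, ΣQ = 0:
1.01*2530*(T − 49.8) + 0.834*2150*(T − 25.7) = 0
2555.3(T − 49.8) + 1793.1(T − 25.7) = 0
(2555.3 + 1793.1) T = 2555.3*49.8 + 1793.1*25.7
T ≈ 39.86 °C

T_f ≈ 39.9 °C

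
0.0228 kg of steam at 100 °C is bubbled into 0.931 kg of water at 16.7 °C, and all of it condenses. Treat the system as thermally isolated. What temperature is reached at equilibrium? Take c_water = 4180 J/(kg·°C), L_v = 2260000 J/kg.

T_f ≈ 31.6 °C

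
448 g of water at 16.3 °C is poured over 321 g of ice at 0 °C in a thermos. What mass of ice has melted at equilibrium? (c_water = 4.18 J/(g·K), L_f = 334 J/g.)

Heat available from the water dropping to 0 °C: 448·4.18·16.3 = 30524 J.
Melting all 321 g of ice would need 321·334 = 107214 J.
Since 30524 < 107214 J, not all the ice melts; equilibrium is at 0 °C.
m_melted·334 = 30524  ⇒  m_melted ≈ 91.39 g.

m_melted ≈ 91.4 g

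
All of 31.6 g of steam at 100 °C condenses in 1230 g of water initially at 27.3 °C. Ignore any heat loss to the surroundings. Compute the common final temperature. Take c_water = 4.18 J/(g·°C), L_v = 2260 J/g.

T_f ≈ 42.7 °C

Heat gained plus heat lost sum to zero:
latent heat released on condensation: 31.6·2260 = 71416; condensate cools 100→T: 31.6·4.18·(T − 100) = 132.09(T − 100); original water: 5141.4(T − 27.3)
5273.5 T = 71416 + 13209 + 140360 = 224985
T ≈ 42.66 °C — below 100 °C, confirming all the steam condensed.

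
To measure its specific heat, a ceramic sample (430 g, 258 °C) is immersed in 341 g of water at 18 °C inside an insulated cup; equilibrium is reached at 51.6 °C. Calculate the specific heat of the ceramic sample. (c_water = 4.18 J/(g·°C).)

Let T be the final temperature. ΣQ_i = 0:
430·c·(51.6 − 258) + 341·4.18·(51.6 − 18) = 0
-88752 c = -47893
c = -47893/-88752 ≈ 0.5396 J/(g·°C)

c ≈ 0.54 J/(g·°C)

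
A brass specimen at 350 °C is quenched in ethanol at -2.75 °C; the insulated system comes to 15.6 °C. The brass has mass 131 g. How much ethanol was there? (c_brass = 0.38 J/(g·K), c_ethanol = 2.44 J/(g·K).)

m ≈ 372 g

|Q_brass| = |Q_ethanol|:
131·0.38·(350 − 15.6) = m·2.44·(15.6 − (-2.75))
44.77 m = 16646  ⇒  m ≈ 371.8 g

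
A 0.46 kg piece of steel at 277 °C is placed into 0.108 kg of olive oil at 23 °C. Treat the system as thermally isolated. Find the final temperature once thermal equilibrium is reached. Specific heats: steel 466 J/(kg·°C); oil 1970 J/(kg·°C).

T_f ≈ 150.5 °C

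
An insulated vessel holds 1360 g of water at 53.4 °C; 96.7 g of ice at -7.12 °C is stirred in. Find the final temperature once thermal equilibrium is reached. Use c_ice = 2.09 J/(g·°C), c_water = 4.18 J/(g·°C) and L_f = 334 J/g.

T_f ≈ 44.3 °C

Taking heat into each body as positive, Σ m c ΔT = 0:
ice -7.12→0 °C: 96.7·2.09·7.12 = 1439; latent heat to melt: 96.7·334 = 32298; meltwater 0→T: 96.7·4.18·T = 404.21 T; water cools: 1360·4.18·(T − 53.4) = 5684.8(T − 53.4)
6089 T = 303568 − 33737 = 269832
T ≈ 44.31 °C (positive, so assuming full melt was valid).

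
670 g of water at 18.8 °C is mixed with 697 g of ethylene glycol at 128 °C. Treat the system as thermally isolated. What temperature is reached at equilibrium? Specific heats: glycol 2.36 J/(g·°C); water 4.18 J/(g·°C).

|Q_glycol| = |Q_water|:
697*2.36*(128 − T) = 670*4.18*(T − 18.8)
1644.9(128 − T) = 2800.6(T − 18.8)
4445.5 T = 263201  ⇒  T ≈ 59.21 °C

T_f ≈ 59.2 °C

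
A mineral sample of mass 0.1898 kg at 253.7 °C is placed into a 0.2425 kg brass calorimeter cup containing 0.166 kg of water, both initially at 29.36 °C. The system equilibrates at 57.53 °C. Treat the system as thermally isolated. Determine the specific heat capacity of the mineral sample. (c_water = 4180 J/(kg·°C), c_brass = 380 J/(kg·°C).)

c ≈ 595 J/(kg·°C)

Net heat exchanged in the isolated system is zero:
0.1898×c×(57.53 − 253.7) + 0.166×4180×(57.53 − 29.36) + 0.2425×380×(57.53 − 29.36) = 0
-37.23 c = -22142
c = -22142/-37.23 ≈ 594.7 J/(kg·°C)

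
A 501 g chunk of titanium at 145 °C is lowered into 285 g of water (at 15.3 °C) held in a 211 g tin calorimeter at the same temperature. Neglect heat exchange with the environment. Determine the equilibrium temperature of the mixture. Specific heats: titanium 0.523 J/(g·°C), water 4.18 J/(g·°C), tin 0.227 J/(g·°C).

Setting the total heat transfer to zero:
501*0.523*(T − 145) + 285*4.18*(T − 15.3) + 211*0.227*(T − 15.3) = 0
262.02(T − 145) + 1191.3(T − 15.3) + 47.9(T − 15.3) = 0
1501.2 T = 56953
T = 56953/1501.2 ≈ 37.94 °C

T_f ≈ 37.9 °C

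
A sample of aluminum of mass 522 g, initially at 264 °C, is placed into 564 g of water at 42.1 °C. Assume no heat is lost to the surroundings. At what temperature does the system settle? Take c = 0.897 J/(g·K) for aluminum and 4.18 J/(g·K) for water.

Setting the total heat transfer to zero:
522×0.897×(T − 264) + 564×4.18×(T − 42.1) = 0
468.23(T − 264) + 2357.5(T − 42.1) = 0
(468.23 + 2357.5) T = 468.23×264 + 2357.5×42.1
T = 222865 / 2825.8 = 78.9 °C

T_f ≈ 78.9 °C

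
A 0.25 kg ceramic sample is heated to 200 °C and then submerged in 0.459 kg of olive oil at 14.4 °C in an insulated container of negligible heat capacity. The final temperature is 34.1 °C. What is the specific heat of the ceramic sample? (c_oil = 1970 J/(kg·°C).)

c ≈ 429 J/(kg·°C)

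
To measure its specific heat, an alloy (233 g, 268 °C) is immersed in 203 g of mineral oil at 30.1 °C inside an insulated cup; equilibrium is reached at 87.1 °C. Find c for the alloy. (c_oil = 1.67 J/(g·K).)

c ≈ 0.458 J/(g·K)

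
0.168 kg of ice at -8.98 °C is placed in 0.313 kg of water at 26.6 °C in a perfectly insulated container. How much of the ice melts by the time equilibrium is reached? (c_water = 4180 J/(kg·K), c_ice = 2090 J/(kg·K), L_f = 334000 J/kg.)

Heat available from the water dropping to 0 °C: 0.313·4180·26.6 = 34802 J.
Of that, 0.168·2090·8.98 = 3153.1 J goes to bring the ice to 0 °C, leaving 31649 J.
To melt every bit of ice: 0.168·334000 = 56112 J.
31649 J < 56112 J, so only part of the ice melts and the system sits at 0 °C.
m_melted·334000 = 31649  ⇒  m_melted ≈ 0.09476 kg.

m_melted ≈ 0.0948 kg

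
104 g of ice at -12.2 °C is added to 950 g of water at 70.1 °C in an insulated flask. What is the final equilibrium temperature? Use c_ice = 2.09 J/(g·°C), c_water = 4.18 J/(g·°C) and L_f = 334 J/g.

T_f ≈ 54.7 °C

Heat gained plus heat lost sum to zero:
ice -12.2→0 °C: 104×2.09×12.2 = 2651.8
  melt ice: 104×334 = 34736
  meltwater 0→T: 104×4.18×T = 434.72 T
  water cools: 950×4.18×(T − 70.1) = 3971(T − 70.1)
4405.7 T = 278367 − 37388 = 240979
T ≈ 54.70 °C — above 0 °C, consistent with complete melting.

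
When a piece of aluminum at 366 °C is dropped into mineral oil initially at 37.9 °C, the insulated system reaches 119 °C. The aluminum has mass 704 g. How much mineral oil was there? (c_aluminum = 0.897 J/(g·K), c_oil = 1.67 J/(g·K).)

m ≈ 1150 g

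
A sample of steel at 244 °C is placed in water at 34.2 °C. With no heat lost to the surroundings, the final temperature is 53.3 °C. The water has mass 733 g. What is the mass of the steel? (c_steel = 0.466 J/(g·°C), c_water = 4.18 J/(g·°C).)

Heat lost by the steel = heat gained by the water:
m×0.466×(244 − 53.3) = 733×4.18×(53.3 − 34.2)
88.87 m = 58521  ⇒  m ≈ 658.5 g

m ≈ 659 g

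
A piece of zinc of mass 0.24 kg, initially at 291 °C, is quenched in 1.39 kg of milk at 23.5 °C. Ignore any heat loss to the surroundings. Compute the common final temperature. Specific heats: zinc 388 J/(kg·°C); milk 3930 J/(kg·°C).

T_f ≈ 28.0 °C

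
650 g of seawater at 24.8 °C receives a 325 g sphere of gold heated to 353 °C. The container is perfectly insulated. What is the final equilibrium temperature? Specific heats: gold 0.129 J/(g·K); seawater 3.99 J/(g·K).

T_f ≈ 30.0 °C

T_f = Σ m_i c_i T_i / Σ m_i c_i:
T_f = (41.93·353 + 2593.5·24.8) / (41.93 + 2593.5)
    = 79118 / 2635.4 ≈ 30.02 °C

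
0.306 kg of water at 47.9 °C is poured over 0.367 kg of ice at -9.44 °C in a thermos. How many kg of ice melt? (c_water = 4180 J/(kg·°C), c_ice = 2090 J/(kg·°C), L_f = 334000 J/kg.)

m_melted ≈ 0.162 kg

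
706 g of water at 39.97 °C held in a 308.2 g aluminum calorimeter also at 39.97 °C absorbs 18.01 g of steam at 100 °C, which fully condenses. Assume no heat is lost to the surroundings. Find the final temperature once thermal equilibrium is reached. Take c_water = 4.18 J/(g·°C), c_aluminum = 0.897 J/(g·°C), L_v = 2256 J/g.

Let T be the final temperature. ΣQ_i = 0:
condense steam: −18.01×2256 = −40631
  condensate cools 100→T: 18.01×4.18×(T − 100) = 75.28(T − 100)
  original water: 2951.1(T − 39.97)
  cup: 276.46(T − 39.97)
3302.8 T = 40631 + 7528.2 + 129005 = 177163
T ≈ 53.64 °C (< 100 °C, so full condensation is consistent).

T_f ≈ 53.6 °C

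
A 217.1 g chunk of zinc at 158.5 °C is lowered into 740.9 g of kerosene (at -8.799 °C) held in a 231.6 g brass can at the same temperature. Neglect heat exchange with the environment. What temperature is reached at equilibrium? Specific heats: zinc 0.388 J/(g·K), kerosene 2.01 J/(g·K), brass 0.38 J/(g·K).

Energy conservation, ΣQ = 0:
217.1·0.388·(T − 158.5) + 740.9·2.01·(T − (-8.799)) + 231.6·0.38·(T − (-8.799)) = 0
84.23(T − 158.5) + 1489.2(T − (-8.799)) + 88.01(T − (-8.799)) = 0
1661.5 T = -526.72
T = -526.72/1661.5 ≈ -0.32 °C

T_f ≈ -0.3 °C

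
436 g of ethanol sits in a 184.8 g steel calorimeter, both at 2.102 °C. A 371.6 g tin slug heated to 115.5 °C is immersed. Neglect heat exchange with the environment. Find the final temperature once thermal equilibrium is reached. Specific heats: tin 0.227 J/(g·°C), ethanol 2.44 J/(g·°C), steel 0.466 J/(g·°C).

T_f ≈ 9.9 °C

Energy conservation, ΣQ = 0:
371.6×0.227×(T − 115.5) + 436×2.44×(T − 2.102) + 184.8×0.466×(T − 2.102) = 0
84.35(T − 115.5) + 1063.8(T − 2.102) + 86.12(T − 2.102) = 0
(84.35 + 1063.8 + 86.12) T = 84.35×115.5 + 1063.8×2.102 + 86.12×2.102
T = 12160 / 1234.3 = 9.85 °C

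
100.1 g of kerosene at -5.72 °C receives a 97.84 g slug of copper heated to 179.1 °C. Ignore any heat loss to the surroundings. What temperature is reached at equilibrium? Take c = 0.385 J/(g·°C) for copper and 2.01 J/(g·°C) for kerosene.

T_f ≈ 23.4 °C

Conservation of energy gives ΣQ = 0:
97.84·0.385·(T − 179.1) + 100.1·2.01·(T − (-5.72)) = 0
(37.67 + 201.2) T = 37.67·179.1 + 201.2·(-5.72)
T ≈ 23.43 °C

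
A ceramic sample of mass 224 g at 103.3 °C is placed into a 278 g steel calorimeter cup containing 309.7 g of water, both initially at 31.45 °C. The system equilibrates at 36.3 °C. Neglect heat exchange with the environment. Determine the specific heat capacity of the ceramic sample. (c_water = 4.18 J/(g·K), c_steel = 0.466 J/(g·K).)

Let T be the final temperature. ΣQ_i = 0:
224×c×(36.3 − 103.3) + 309.7×4.18×(36.3 − 31.45) + 278×0.466×(36.3 − 31.45) = 0
-15008 c = -6906.9
c = -6906.9/-15008 ≈ 0.4602 J/(g·K)

c ≈ 0.46 J/(g·K)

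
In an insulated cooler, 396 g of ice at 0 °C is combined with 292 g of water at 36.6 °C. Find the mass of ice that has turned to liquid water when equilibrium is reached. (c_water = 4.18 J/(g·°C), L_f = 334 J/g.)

m_melted ≈ 134 g

Water can give up m c ΔT = 292·4.18·36.6 = 44672 J before reaching 0 °C.
Fully melting the ice requires m_ice L_f = 396·334 = 132264 J.
44672 J < 132264 J, so only part of the ice melts and the system sits at 0 °C.
m_melt = 44672 / L_f = 133.7 g.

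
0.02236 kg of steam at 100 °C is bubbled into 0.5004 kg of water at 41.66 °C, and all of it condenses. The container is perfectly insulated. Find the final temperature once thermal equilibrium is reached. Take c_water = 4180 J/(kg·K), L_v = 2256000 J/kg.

T_f ≈ 67.2 °C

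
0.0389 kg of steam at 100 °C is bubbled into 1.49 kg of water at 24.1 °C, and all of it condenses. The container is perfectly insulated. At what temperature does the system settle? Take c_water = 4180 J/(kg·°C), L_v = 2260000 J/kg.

Sum of m c ΔT and latent-heat terms is zero:
steam→water at 100 °C releases m L_v = 0.0389·2260000 = 87914; condensate cools 100→T: 0.0389·4180·(T − 100) = 162.6(T − 100); original water: 6228.2(T − 24.1)
6390.8 T = 87914 + 16260 + 150100 = 254274
T ≈ 39.79 °C (< 100 °C, so full condensation is consistent).

T_f ≈ 39.8 °C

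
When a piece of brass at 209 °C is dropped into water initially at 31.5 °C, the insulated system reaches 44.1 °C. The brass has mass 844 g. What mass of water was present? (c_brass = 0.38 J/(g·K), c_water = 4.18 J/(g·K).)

m ≈ 1000 g

Net heat exchanged in the isolated system is zero:
844×0.38×(44.1 − 209) + m×4.18×(44.1 − 31.5) = 0
52.67 m = 52887
m = 52887/52.67 ≈ 1004 g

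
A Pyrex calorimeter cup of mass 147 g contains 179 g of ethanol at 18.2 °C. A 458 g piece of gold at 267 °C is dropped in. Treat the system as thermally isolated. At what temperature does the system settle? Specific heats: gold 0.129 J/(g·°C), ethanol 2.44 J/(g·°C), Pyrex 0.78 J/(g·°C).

Net heat exchanged in the isolated system is zero:
458*0.129*(T − 267) + 179*2.44*(T − 18.2) + 147*0.78*(T − 18.2) = 0
610.5 T = 25811
T ≈ 42.28 °C

T_f ≈ 42.3 °C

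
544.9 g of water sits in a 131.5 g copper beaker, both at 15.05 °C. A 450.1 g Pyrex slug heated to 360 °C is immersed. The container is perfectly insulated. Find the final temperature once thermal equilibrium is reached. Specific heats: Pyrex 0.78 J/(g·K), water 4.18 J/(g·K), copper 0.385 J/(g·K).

Setting the total heat transfer to zero:
450.1*0.78*(T − 360) + 544.9*4.18*(T − 15.05) + 131.5*0.385*(T − 15.05) = 0
351.08(T − 360) + 2277.7(T − 15.05) + 50.63(T − 15.05) = 0
(351.08 + 2277.7 + 50.63) T = 351.08*360 + 2277.7*15.05 + 50.63*15.05
T = 161429/2679.4 ≈ 60.25 °C

T_f ≈ 60.2 °C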